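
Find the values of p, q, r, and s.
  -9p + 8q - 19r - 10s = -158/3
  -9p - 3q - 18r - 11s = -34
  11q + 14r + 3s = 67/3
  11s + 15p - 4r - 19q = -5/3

p = -5/3, q = -3/2, r = 8/3, s = 1/2

Row-reduce the augmented matrix:
R1 ← R1 / (-9).
R2 ← R2 + 9·R1.
R4 ← R4 − 15·R1.
R2 ← R2 / (-11).
R1 ← R1 + 8/9·R2.
R3 ← R3 − 11·R2.
R4 ← R4 + 17/3·R2.
R3 ← R3 / (15).
R1 ← R1 − 67/33·R3.
R2 ← R2 + 1/11·R3.
R4 ← R4 + 398/11·R3.
R4 ← R4 / (-18/55).
R1 ← R1 − 152/165·R4.
R2 ← R2 − 17/165·R4.
R3 ← R3 − 2/15·R4.
Reading off the reduced rows gives p = -5/3, q = -3/2, r = 8/3, s = 1/2.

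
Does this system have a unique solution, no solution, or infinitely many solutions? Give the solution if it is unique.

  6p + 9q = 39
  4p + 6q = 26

infinitely many solutions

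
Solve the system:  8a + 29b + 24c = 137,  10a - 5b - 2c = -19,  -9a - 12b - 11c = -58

no solution

Row-reduce:
R1 ← R1 / (8).
R2 ← R2 − 10·R1.
R3 ← R3 + 9·R1.
R2 ← R2 / (-165/4).
R1 ← R1 − 29/8·R2.
R3 ← R3 − 165/8·R2.
Row 3 reduces to 0 = 1, a contradiction. The system is inconsistent.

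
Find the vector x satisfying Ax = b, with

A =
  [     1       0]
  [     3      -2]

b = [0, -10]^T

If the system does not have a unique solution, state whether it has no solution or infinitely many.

x_1 = 0, x_2 = 5

Row-reduce the augmented matrix:
R2 ← R2 − 3·R1.
R2 ← R2 / (-2).
Reading off the reduced rows gives x_1 = 0, x_2 = 5.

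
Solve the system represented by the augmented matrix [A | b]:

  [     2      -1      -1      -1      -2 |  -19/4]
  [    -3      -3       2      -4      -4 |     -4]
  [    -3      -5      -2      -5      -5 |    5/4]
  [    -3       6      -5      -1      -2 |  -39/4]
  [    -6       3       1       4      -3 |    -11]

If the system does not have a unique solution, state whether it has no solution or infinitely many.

x_1 = -1, x_2 = -2, x_3 = -1, x_4 = -1/4, x_5 = 3

Row-reduce the augmented matrix:
R1 ← R1 / (2).
R2 ← R2 + 3·R1.
R3 ← R3 + 3·R1.
R4 ← R4 + 3·R1.
R5 ← R5 + 6·R1.
R2 ← R2 / (-9/2).
R1 ← R1 + 1/2·R2.
R3 ← R3 + 13/2·R2.
R4 ← R4 − 9/2·R2.
R3 ← R3 / (-38/9).
R1 ← R1 + 5/9·R3.
R2 ← R2 + 1/9·R3.
R4 ← R4 + 6·R3.
R5 ← R5 + 2·R3.
R4 ← R4 / (-191/19).
R1 ← R1 + 3/38·R4.
R2 ← R2 − 45/38·R4.
R3 ← R3 + 13/38·R4.
R5 ← R5 − 6/19·R4.
R5 ← R5 / (-2000/191).
R1 ← R1 + 73/191·R5.
R2 ← R2 + 51/191·R5.
R3 ← R3 − 2/191·R5.
R4 ← R4 − 285/191·R5.
Reading off the reduced rows gives x_1 = -1, x_2 = -2, x_3 = -1, x_4 = -1/4, x_5 = 3.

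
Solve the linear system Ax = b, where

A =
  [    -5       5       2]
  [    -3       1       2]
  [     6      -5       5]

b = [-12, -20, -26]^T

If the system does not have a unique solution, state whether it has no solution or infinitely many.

x_1 = 4, x_2 = 4, x_3 = -6

Row-reduce the augmented matrix:
R1 ← R1 / (-5).
R2 ← R2 + 3·R1.
R3 ← R3 − 6·R1.
R2 ← R2 / (-2).
R1 ← R1 + 1·R2.
R3 ← R3 − 1·R2.
R3 ← R3 / (39/5).
R1 ← R1 + 4/5·R3.
R2 ← R2 + 2/5·R3.
Reading off the reduced rows gives x_1 = 4, x_2 = 4, x_3 = -6.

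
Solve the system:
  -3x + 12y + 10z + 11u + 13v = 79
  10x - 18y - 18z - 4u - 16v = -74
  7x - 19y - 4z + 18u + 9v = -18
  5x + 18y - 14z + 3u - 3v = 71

Row-reduce:
R1 ← R1 / (-3).
R2 ← R2 − 10·R1.
R3 ← R3 − 7·R1.
R4 ← R4 − 5·R1.
R2 ← R2 / (22).
R1 ← R1 + 4·R2.
R3 ← R3 − 9·R2.
R4 ← R4 − 38·R2.
R3 ← R3 / (431/33).
R1 ← R1 + 6/11·R3.
R2 ← R2 − 23/33·R3.
R4 ← R4 + 262/11·R3.
R4 ← R4 / (8694/431).
R1 ← R1 − 1525/431·R4.
R2 ← R2 + 57/431·R4.
R3 ← R3 − 1000/431·R4.
Rank is 4 with 5 unknowns, leaving v free.

infinitely many solutions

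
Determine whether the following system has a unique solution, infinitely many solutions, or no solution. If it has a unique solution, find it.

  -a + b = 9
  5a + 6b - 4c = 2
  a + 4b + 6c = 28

a = -4, b = 5, c = 2

Row-reduce the augmented matrix:
R1 ← R1 / (-1).
R2 ← R2 − 5·R1.
R3 ← R3 − 1·R1.
R2 ← R2 / (11).
R1 ← R1 + 1·R2.
R3 ← R3 − 5·R2.
R3 ← R3 / (86/11).
R1 ← R1 + 4/11·R3.
R2 ← R2 + 4/11·R3.
Reading off the reduced rows gives a = -4, b = 5, c = 2.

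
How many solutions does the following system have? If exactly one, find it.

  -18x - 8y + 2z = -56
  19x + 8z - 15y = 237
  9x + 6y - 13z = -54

Row-reduce the augmented matrix:
R1 ← R1 / (-18).
R2 ← R2 − 19·R1.
R3 ← R3 − 9·R1.
R2 ← R2 / (-211/9).
R1 ← R1 − 4/9·R2.
R3 ← R3 − 2·R2.
R3 ← R3 / (-2350/211).
R1 ← R1 − 17/211·R3.
R2 ← R2 + 91/211·R3.
Reading off the reduced rows gives x = 6, y = -5, z = 6.

x = 6, y = -5, z = 6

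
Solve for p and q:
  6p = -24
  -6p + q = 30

Row-reduce the augmented matrix:
R1 ← R1 / (6).
R2 ← R2 + 6·R1.
Reading off the reduced rows gives p = -4, q = 6.

p = -4, q = 6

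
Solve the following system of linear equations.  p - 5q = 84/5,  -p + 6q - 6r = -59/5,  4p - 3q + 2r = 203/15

Row-reduce the augmented matrix:
R2 ← R2 + 1·R1.
R3 ← R3 − 4·R1.
R1 ← R1 + 5·R2.
R3 ← R3 − 17·R2.
R3 ← R3 / (104).
R1 ← R1 + 30·R3.
R2 ← R2 + 6·R3.
Reading off the reduced rows gives p = 9/5, q = -3, r = -4/3.

p = 9/5, q = -3, r = -4/3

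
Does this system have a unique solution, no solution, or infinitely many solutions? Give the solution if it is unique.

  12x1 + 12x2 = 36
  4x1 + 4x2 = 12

infinitely many solutions

Row-reduce:
R1 ← R1 / (12).
R2 ← R2 − 4·R1.
Rank is 1 with 2 unknowns, leaving x2 free.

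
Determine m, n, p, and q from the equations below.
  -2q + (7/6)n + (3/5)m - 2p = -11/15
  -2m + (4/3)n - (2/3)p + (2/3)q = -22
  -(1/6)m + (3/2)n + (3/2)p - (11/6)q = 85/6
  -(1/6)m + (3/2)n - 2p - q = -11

m = 6, n = -2, p = 6, q = -5

Row-reduce the augmented matrix:
R1 ← R1 / (3/5).
R2 ← R2 + 2·R1.
R3 ← R3 + 1/6·R1.
R4 ← R4 + 1/6·R1.
R2 ← R2 / (47/9).
R1 ← R1 − 35/18·R2.
R3 ← R3 − 197/108·R2.
R4 ← R4 − 197/108·R2.
R3 ← R3 / (1483/423).
R1 ← R1 + 85/141·R3.
R2 ← R2 + 66/47·R3.
R4 ← R4 − 5/846·R3.
R4 ← R4 / (4811/8898).
R1 ← R1 + 1705/1483·R4.
R2 ← R2 + 1878/1483·R4.
R3 ← R3 + 124/1483·R4.
Reading off the reduced rows gives m = 6, n = -2, p = 6, q = -5.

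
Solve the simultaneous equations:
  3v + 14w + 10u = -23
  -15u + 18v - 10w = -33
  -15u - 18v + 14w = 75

Row-reduce the augmented matrix:
R1 ← R1 / (10).
R2 ← R2 + 15·R1.
R3 ← R3 + 15·R1.
R2 ← R2 / (45/2).
R1 ← R1 − 3/10·R2.
R3 ← R3 + 27/2·R2.
R3 ← R3 / (208/5).
R1 ← R1 − 94/75·R3.
R2 ← R2 − 22/45·R3.
Reading off the reduced rows gives u = -7/5, v = -3, w = 0.

u = -7/5, v = -3, w = 0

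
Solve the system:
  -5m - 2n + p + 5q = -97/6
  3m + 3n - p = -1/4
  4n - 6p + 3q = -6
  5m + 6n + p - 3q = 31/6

m = 1/3, n = -3/4, p = -1, q = -3

Row-reduce the augmented matrix:
R1 ← R1 / (-5).
R2 ← R2 − 3·R1.
R4 ← R4 − 5·R1.
R2 ← R2 / (9/5).
R1 ← R1 − 2/5·R2.
R3 ← R3 − 4·R2.
R4 ← R4 − 4·R2.
R3 ← R3 / (-46/9).
R1 ← R1 + 1/9·R3.
R2 ← R2 + 2/9·R3.
R4 ← R4 − 26/9·R3.
R4 ← R4 / (-155/23).
R1 ← R1 + 73/46·R4.
R2 ← R2 − 42/23·R4.
R3 ← R3 − 33/46·R4.
Reading off the reduced rows gives m = 1/3, n = -3/4, p = -1, q = -3.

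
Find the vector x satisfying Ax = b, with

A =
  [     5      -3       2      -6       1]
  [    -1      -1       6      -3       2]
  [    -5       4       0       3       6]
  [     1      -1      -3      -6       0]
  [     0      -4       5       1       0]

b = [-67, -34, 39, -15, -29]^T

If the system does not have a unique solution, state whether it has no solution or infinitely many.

x_1 = -6, x_2 = 3, x_3 = -4, x_4 = 3, x_5 = -2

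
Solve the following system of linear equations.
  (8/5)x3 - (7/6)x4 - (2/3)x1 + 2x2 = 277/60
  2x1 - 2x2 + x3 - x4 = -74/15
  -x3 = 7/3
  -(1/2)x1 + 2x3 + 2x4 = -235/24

x1 = 1/4, x2 = 14/5, x3 = -7/3, x4 = -5/2

Row-reduce the augmented matrix:
R1 ← R1 / (-2/3).
R2 ← R2 − 2·R1.
R4 ← R4 + 1/2·R1.
R2 ← R2 / (4).
R1 ← R1 + 3·R2.
R4 ← R4 + 3/2·R2.
R3 ← R3 / (-1).
R1 ← R1 − 39/20·R3.
R2 ← R2 − 29/20·R3.
R4 ← R4 − 119/40·R3.
R4 ← R4 / (19/16).
R1 ← R1 + 13/8·R4.
R2 ← R2 + 9/8·R4.
Reading off the reduced rows gives x1 = 1/4, x2 = 14/5, x3 = -7/3, x4 = -5/2.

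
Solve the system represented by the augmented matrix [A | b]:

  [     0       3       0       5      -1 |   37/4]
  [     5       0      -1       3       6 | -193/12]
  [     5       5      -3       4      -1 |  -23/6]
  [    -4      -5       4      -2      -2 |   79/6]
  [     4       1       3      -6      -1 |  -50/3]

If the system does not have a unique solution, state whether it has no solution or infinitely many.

Row-reduce the augmented matrix:
Swap R1 and R2.
R1 ← R1 / (5).
R3 ← R3 − 5·R1.
R4 ← R4 + 4·R1.
R5 ← R5 − 4·R1.
R2 ← R2 / (3).
R3 ← R3 − 5·R2.
R4 ← R4 + 5·R2.
R5 ← R5 − 1·R2.
R3 ← R3 / (-2).
R1 ← R1 + 1/5·R3.
R4 ← R4 − 16/5·R3.
R5 ← R5 − 19/5·R3.
R4 ← R4 / (-3).
R1 ← R1 − 4/3·R4.
R2 ← R2 − 5/3·R4.
R3 ← R3 − 11/3·R4.
R5 ← R5 + 24·R4.
R5 ← R5 / (218/5).
R1 ← R1 + 14/9·R5.
R2 ← R2 + 40/9·R5.
R3 ← R3 + 287/45·R5.
R4 ← R4 − 37/15·R5.
Reading off the reduced rows gives x_1 = -5/3, x_2 = -1, x_3 = 1/4, x_4 = 2, x_5 = -9/4.

x_1 = -5/3, x_2 = -1, x_3 = 1/4, x_4 = 2, x_5 = -9/4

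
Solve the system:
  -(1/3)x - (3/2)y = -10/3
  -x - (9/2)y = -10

infinitely many solutions

Row-reduce:
R1 ← R1 / (-1/3).
R2 ← R2 + 1·R1.
Rank is 1 with 2 unknowns, leaving y free.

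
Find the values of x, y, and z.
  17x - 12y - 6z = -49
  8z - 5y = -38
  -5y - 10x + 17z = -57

x = 1, y = 6, z = -1

Row-reduce the augmented matrix:
R1 ← R1 / (17).
R3 ← R3 + 10·R1.
R2 ← R2 / (-5).
R1 ← R1 + 12/17·R2.
R3 ← R3 + 205/17·R2.
R3 ← R3 / (-99/17).
R1 ← R1 + 126/85·R3.
R2 ← R2 + 8/5·R3.
Reading off the reduced rows gives x = 1, y = 6, z = -1.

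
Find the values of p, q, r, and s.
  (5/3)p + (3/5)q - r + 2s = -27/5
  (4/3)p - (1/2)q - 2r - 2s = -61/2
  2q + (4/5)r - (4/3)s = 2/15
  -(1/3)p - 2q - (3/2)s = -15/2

p = -6, q = 1, r = 6, s = 5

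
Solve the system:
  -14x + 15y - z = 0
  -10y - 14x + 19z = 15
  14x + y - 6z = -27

Row-reduce the augmented matrix:
R1 ← R1 / (-14).
R2 ← R2 + 14·R1.
R3 ← R3 − 14·R1.
R2 ← R2 / (-25).
R1 ← R1 + 15/14·R2.
R3 ← R3 − 16·R2.
R3 ← R3 / (29/5).
R1 ← R1 + 11/14·R3.
R2 ← R2 + 4/5·R3.
Reading off the reduced rows gives x = -3, y = -3, z = -3.

x = -3, y = -3, z = -3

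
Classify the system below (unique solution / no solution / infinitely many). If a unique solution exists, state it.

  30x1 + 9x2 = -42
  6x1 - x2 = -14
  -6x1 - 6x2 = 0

Row-reduce the augmented matrix:
R1 ← R1 / (30).
R2 ← R2 − 6·R1.
R3 ← R3 + 6·R1.
R2 ← R2 / (-14/5).
R1 ← R1 − 3/10·R2.
R3 ← R3 + 21/5·R2.
R3 reduces to 0 = 0, so the extra equation is consistent.
Reading off the reduced rows gives x1 = -2, x2 = 2.

x1 = -2, x2 = 2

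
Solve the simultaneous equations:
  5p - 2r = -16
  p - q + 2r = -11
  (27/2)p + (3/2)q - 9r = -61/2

no solution

Row-reduce:
R1 ← R1 / (5).
R2 ← R2 − 1·R1.
R3 ← R3 − 27/2·R1.
R2 ← R2 / (-1).
R3 ← R3 − 3/2·R2.
Row 3 reduces to 0 = 1, a contradiction. The system is inconsistent.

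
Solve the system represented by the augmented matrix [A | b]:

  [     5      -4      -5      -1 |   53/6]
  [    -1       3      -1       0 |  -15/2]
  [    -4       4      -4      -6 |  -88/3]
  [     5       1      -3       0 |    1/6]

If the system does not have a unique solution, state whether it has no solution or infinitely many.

x_1 = 1/2, x_2 = -7/3, x_3 = 0, x_4 = 3

Row-reduce the augmented matrix:
R1 ← R1 / (5).
R2 ← R2 + 1·R1.
R3 ← R3 + 4·R1.
R4 ← R4 − 5·R1.
R2 ← R2 / (11/5).
R1 ← R1 + 4/5·R2.
R3 ← R3 − 4/5·R2.
R4 ← R4 − 5·R2.
R3 ← R3 / (-80/11).
R1 ← R1 + 19/11·R3.
R2 ← R2 + 10/11·R3.
R4 ← R4 − 72/11·R3.
R4 ← R4 / (-23/5).
R1 ← R1 − 53/40·R4.
R2 ← R2 − 3/4·R4.
R3 ← R3 − 37/40·R4.
Reading off the reduced rows gives x_1 = 1/2, x_2 = -7/3, x_3 = 0, x_4 = 3.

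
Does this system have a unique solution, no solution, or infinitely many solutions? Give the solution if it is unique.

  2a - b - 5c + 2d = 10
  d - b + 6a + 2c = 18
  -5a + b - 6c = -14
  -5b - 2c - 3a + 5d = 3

Row-reduce the augmented matrix:
R1 ← R1 / (2).
R2 ← R2 − 6·R1.
R3 ← R3 + 5·R1.
R4 ← R4 + 3·R1.
R2 ← R2 / (2).
R1 ← R1 + 1/2·R2.
R3 ← R3 + 3/2·R2.
R4 ← R4 + 13/2·R2.
R3 ← R3 / (-23/4).
R1 ← R1 − 7/4·R3.
R2 ← R2 − 17/2·R3.
R4 ← R4 − 183/4·R3.
R4 ← R4 / (39/23).
R1 ← R1 − 3/23·R4.
R2 ← R2 + 15/23·R4.
R3 ← R3 + 5/23·R4.
Reading off the reduced rows gives a = 3, b = -5, c = -1, d = -3.

a = 3, b = -5, c = -1, d = -3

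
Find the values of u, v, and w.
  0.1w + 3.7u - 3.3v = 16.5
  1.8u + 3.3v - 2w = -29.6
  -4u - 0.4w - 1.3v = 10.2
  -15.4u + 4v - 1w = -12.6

u = -1, v = -6, w = 4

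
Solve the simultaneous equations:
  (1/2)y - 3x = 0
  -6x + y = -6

no solution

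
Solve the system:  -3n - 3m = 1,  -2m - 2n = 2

Row-reduce:
R1 ← R1 / (-3).
R2 ← R2 + 2·R1.
Row 2 reduces to 0 = 4/3, a contradiction. The system is inconsistent.

no solution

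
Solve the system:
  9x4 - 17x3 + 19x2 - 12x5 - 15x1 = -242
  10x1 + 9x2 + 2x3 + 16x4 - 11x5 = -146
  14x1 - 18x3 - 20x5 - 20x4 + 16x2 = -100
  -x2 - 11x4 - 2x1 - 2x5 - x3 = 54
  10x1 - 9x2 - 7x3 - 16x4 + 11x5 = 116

Row-reduce the augmented matrix:
R1 ← R1 / (-15).
R2 ← R2 − 10·R1.
R3 ← R3 − 14·R1.
R4 ← R4 + 2·R1.
R5 ← R5 − 10·R1.
R2 ← R2 / (65/3).
R1 ← R1 + 19/15·R2.
R3 ← R3 − 506/15·R2.
R4 ← R4 + 53/15·R2.
R5 ← R5 − 11/3·R2.
R3 ← R3 / (-6284/325).
R1 ← R1 − 191/325·R3.
R2 ← R2 + 28/65·R3.
R4 ← R4 + 83/325·R3.
R5 ← R5 + 1089/65·R3.
R4 ← R4 / (-25157/3142).
R1 ← R1 + 2223/3142·R4.
R2 ← R2 − 3200/1571·R4.
R3 ← R3 − 7451/3142·R4.
R5 ← R5 − 81715/3142·R4.
R5 ← R5 / (-92490/25157).
R1 ← R1 + 1326/25157·R5.
R2 ← R2 + 43407/25157·R5.
R3 ← R3 + 23802/25157·R5.
R4 ← R4 − 10925/25157·R5.
Reading off the reduced rows gives x1 = 0, x2 = -2, x3 = 6, x4 = -6, x5 = 4.

x1 = 0, x2 = -2, x3 = 6, x4 = -6, x5 = 4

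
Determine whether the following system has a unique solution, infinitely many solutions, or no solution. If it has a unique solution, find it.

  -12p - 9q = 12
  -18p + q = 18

p = -1, q = 0

From equation 2: q = 18 + 18·p.
Substitute into equation 1 and solve: p = -1.
Then q = 0.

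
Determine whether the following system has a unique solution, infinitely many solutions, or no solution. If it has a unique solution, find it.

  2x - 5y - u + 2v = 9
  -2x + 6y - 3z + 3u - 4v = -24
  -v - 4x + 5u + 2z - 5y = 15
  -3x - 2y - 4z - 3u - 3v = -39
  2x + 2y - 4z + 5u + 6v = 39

x = 0, y = 0, z = 3, u = 3, v = 6

Row-reduce the augmented matrix:
R1 ← R1 / (2).
R2 ← R2 + 2·R1.
R3 ← R3 + 4·R1.
R4 ← R4 + 3·R1.
R5 ← R5 − 2·R1.
R1 ← R1 + 5/2·R2.
R3 ← R3 + 15·R2.
R4 ← R4 + 19/2·R2.
R5 ← R5 − 7·R2.
R3 ← R3 / (-43).
R1 ← R1 + 15/2·R3.
R2 ← R2 + 3·R3.
R4 ← R4 + 65/2·R3.
R5 ← R5 − 17·R3.
R4 ← R4 / (-449/43).
R1 ← R1 + 54/43·R4.
R2 ← R2 + 13/43·R4.
R3 ← R3 + 33/43·R4.
R5 ← R5 − 217/43·R4.
R5 ← R5 / (7189/898).
R1 ← R1 − 485/898·R5.
R2 ← R2 + 141/898·R5.
R3 ← R3 − 471/898·R5.
R4 ← R4 + 121/898·R5.
Reading off the reduced rows gives x = 0, y = 0, z = 3, u = 3, v = 6.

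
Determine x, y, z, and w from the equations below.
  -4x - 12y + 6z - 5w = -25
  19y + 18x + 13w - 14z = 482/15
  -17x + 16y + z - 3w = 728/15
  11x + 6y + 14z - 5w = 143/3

Row-reduce the augmented matrix:
R1 ← R1 / (-4).
R2 ← R2 − 18·R1.
R3 ← R3 + 17·R1.
R4 ← R4 − 11·R1.
R2 ← R2 / (-35).
R1 ← R1 − 3·R2.
R3 ← R3 − 67·R2.
R4 ← R4 + 27·R2.
R3 ← R3 / (27/70).
R1 ← R1 + 27/70·R3.
R2 ← R2 + 13/35·R3.
R4 ← R4 − 1433/70·R3.
R4 ← R4 / (-89/6).
R1 ← R1 − 1/2·R4.
R2 ← R2 − 1/3·R4.
R3 ← R3 − 1/6·R4.
Reading off the reduced rows gives x = 0, y = 3, z = 7/3, w = 3/5.

x = 0, y = 3, z = 7/3, w = 3/5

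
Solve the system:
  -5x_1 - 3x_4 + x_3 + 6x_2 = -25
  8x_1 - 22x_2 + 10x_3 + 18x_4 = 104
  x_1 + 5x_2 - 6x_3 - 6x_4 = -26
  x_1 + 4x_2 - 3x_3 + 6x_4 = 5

Row-reduce:
R1 ← R1 / (-5).
R2 ← R2 − 8·R1.
R3 ← R3 − 1·R1.
R4 ← R4 − 1·R1.
R2 ← R2 / (-62/5).
R1 ← R1 + 6/5·R2.
R3 ← R3 − 31/5·R2.
R4 ← R4 − 26/5·R2.
Swap R3 and R4.
R3 ← R3 / (64/31).
R1 ← R1 + 41/31·R3.
R2 ← R2 + 29/31·R3.
Row 4 reduces to 0 = 1, a contradiction. The system is inconsistent.

no solution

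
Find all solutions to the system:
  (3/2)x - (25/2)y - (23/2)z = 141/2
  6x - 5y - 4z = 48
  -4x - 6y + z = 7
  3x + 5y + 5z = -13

Row-reduce:
R1 ← R1 / (3/2).
R2 ← R2 − 6·R1.
R3 ← R3 + 4·R1.
R4 ← R4 − 3·R1.
R2 ← R2 / (45).
R1 ← R1 + 25/3·R2.
R3 ← R3 + 118/3·R2.
R4 ← R4 − 30·R2.
R3 ← R3 / (317/45).
R1 ← R1 − 1/9·R3.
R2 ← R2 − 14/15·R3.
Row 4 reduces to 0 = 2, a contradiction. The system is inconsistent.

no solution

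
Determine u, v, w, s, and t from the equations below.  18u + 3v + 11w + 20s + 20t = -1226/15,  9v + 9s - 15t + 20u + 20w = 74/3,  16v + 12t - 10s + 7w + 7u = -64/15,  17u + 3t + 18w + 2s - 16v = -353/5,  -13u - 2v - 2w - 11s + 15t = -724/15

u = 6/5, v = 2, w = -8/3, s = -1, t = -3

Row-reduce the augmented matrix:
R1 ← R1 / (18).
R2 ← R2 − 20·R1.
R3 ← R3 − 7·R1.
R4 ← R4 − 17·R1.
R5 ← R5 + 13·R1.
R2 ← R2 / (17/3).
R1 ← R1 − 1/6·R2.
R3 ← R3 − 89/6·R2.
R4 ← R4 + 113/6·R2.
R5 ← R5 − 1/6·R2.
R3 ← R3 / (-1799/102).
R1 ← R1 − 13/34·R3.
R2 ← R2 − 70/51·R3.
R4 ← R4 − 3413/102·R3.
R5 ← R5 − 583/102·R3.
R4 ← R4 / (-51987/1799).
R1 ← R1 − 3355/1799·R4.
R2 ← R2 + 263/257·R4.
R3 ← R3 + 1717/1799·R4.
R5 ← R5 − 16710/1799·R4.
R5 ← R5 / (1396766/17329).
R1 ← R1 − 407939/51987·R5.
R2 ← R2 + 28267/51987·R5.
R3 ← R3 + 391091/51987·R5.
R4 ← R4 + 95818/51987·R5.
Reading off the reduced rows gives u = 6/5, v = 2, w = -8/3, s = -1, t = -3.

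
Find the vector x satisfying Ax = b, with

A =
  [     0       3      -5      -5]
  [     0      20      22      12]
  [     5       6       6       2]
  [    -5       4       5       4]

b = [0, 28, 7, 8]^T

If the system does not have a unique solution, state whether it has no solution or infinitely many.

Row-reduce:
Swap R1 and R3.
R1 ← R1 / (5).
R4 ← R4 + 5·R1.
R2 ← R2 / (20).
R1 ← R1 − 6/5·R2.
R3 ← R3 − 3·R2.
R4 ← R4 − 10·R2.
R3 ← R3 / (-83/10).
R1 ← R1 + 3/25·R3.
R2 ← R2 − 11/10·R3.
Row 4 reduces to 0 = 1, a contradiction. The system is inconsistent.

no solution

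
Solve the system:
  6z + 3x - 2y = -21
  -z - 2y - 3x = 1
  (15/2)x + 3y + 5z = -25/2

infinitely many solutions

Row-reduce:
R1 ← R1 / (3).
R2 ← R2 + 3·R1.
R3 ← R3 − 15/2·R1.
R2 ← R2 / (-4).
R1 ← R1 + 2/3·R2.
R3 ← R3 − 8·R2.
Rank is 2 with 3 unknowns, leaving z free.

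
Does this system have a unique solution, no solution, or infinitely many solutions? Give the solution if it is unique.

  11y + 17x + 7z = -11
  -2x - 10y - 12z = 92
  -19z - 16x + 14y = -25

Row-reduce the augmented matrix:
R1 ← R1 / (17).
R2 ← R2 + 2·R1.
R3 ← R3 + 16·R1.
R2 ← R2 / (-148/17).
R1 ← R1 − 11/17·R2.
R3 ← R3 − 414/17·R2.
R3 ← R3 / (-1616/37).
R1 ← R1 + 31/74·R3.
R2 ← R2 − 95/74·R3.
Reading off the reduced rows gives x = 4, y = -4, z = -5.

x = 4, y = -4, z = -5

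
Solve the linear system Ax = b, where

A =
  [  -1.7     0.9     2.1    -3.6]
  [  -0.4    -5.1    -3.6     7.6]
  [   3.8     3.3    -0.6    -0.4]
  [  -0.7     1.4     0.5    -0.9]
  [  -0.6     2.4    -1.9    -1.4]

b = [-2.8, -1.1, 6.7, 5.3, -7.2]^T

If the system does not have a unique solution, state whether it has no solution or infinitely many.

Row-reduce the augmented matrix:
R1 ← R1 / (-17/10).
R2 ← R2 + 2/5·R1.
R3 ← R3 − 19/5·R1.
R4 ← R4 + 7/10·R1.
R5 ← R5 + 3/5·R1.
R2 ← R2 / (-903/170).
R1 ← R1 + 9/17·R2.
R3 ← R3 − 903/170·R2.
R4 ← R4 − 35/34·R2.
R5 ← R5 − 177/85·R2.
Swap R3 and R4.
R3 ← R3 / (-249/215).
R1 ← R1 + 249/301·R3.
R2 ← R2 − 232/301·R3.
R5 ← R5 + 12781/3010·R3.
Swap R4 and R5.
R4 ← R4 / (-518197/104580).
R1 ← R1 + 13/42·R4.
R2 ← R2 + 592/5229·R4.
R3 ← R3 + 2863/1494·R4.
R5 reduces to 0 = 0, so the extra equation is consistent.
Reading off the reduced rows gives x_1 = -1, x_2 = 5, x_3 = 6, x_4 = 6.

x_1 = -1, x_2 = 5, x_3 = 6, x_4 = 6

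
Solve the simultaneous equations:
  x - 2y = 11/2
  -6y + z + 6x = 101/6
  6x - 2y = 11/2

Row-reduce the augmented matrix:
R2 ← R2 − 6·R1.
R3 ← R3 − 6·R1.
R2 ← R2 / (6).
R1 ← R1 + 2·R2.
R3 ← R3 − 10·R2.
R3 ← R3 / (-5/3).
R1 ← R1 − 1/3·R3.
R2 ← R2 − 1/6·R3.
Reading off the reduced rows gives x = 0, y = -11/4, z = 1/3.

x = 0, y = -11/4, z = 1/3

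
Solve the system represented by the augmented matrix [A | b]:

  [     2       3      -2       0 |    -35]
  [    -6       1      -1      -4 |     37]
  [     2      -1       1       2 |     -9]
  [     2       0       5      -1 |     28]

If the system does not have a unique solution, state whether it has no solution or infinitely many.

x_1 = -4, x_2 = -5, x_3 = 6, x_4 = -6

Row-reduce the augmented matrix:
R1 ← R1 / (2).
R2 ← R2 + 6·R1.
R3 ← R3 − 2·R1.
R4 ← R4 − 2·R1.
R2 ← R2 / (10).
R1 ← R1 − 3/2·R2.
R3 ← R3 + 4·R2.
R4 ← R4 + 3·R2.
R3 ← R3 / (1/5).
R1 ← R1 − 1/20·R3.
R2 ← R2 + 7/10·R3.
R4 ← R4 − 49/10·R3.
R4 ← R4 / (-12).
R1 ← R1 − 1/2·R4.
R2 ← R2 − 1·R4.
R3 ← R3 − 2·R4.
Reading off the reduced rows gives x_1 = -4, x_2 = -5, x_3 = 6, x_4 = -6.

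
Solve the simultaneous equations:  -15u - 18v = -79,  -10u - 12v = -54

no solution

Row-reduce:
R1 ← R1 / (-15).
R2 ← R2 + 10·R1.
Row 2 reduces to 0 = -4/3, a contradiction. The system is inconsistent.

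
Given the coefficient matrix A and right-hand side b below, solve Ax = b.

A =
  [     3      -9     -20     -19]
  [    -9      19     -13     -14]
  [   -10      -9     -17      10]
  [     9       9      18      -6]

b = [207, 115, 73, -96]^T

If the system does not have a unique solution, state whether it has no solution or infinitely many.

x_1 = -2, x_2 = -2, x_3 = -5, x_4 = -5

Row-reduce the augmented matrix:
R1 ← R1 / (3).
R2 ← R2 + 9·R1.
R3 ← R3 + 10·R1.
R4 ← R4 − 9·R1.
R2 ← R2 / (-8).
R1 ← R1 + 3·R2.
R3 ← R3 + 39·R2.
R4 ← R4 − 36·R2.
R3 ← R3 / (6533/24).
R1 ← R1 − 497/24·R3.
R2 ← R2 − 73/8·R3.
R4 ← R4 + 501/2·R3.
R4 ← R4 / (6153/6533).
R1 ← R1 + 12952/6533·R4.
R2 ← R2 + 6141/6533·R4.
R3 ← R3 − 7027/6533·R4.
Reading off the reduced rows gives x_1 = -2, x_2 = -2, x_3 = -5, x_4 = -5.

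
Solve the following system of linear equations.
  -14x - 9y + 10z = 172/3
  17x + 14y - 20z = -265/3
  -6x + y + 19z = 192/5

Row-reduce the augmented matrix:
R1 ← R1 / (-14).
R2 ← R2 − 17·R1.
R3 ← R3 + 6·R1.
R2 ← R2 / (43/14).
R1 ← R1 − 9/14·R2.
R3 ← R3 − 34/7·R2.
R3 ← R3 / (1167/43).
R1 ← R1 − 40/43·R3.
R2 ← R2 + 110/43·R3.
Reading off the reduced rows gives x = -5/3, y = -2, z = 8/5.

x = -5/3, y = -2, z = 8/5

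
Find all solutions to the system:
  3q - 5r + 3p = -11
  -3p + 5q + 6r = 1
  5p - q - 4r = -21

Row-reduce the augmented matrix:
R1 ← R1 / (3).
R2 ← R2 + 3·R1.
R3 ← R3 − 5·R1.
R2 ← R2 / (8).
R1 ← R1 − 1·R2.
R3 ← R3 + 6·R2.
R3 ← R3 / (61/12).
R1 ← R1 + 43/24·R3.
R2 ← R2 − 1/8·R3.
Reading off the reduced rows gives p = -6, q = -1, r = -2.

p = -6, q = -1, r = -2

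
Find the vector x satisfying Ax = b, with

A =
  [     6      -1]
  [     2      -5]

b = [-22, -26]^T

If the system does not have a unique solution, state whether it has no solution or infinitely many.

From equation 1: x_2 = 22 + 6·x_1.
Substitute into equation 2 and solve: x_1 = -3.
Then x_2 = 4.

x_1 = -3, x_2 = 4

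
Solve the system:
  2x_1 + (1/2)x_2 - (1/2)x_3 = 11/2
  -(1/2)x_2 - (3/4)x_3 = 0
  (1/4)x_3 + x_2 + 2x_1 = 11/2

infinitely many solutions

Row-reduce:
R1 ← R1 / (2).
R3 ← R3 − 2·R1.
R2 ← R2 / (-1/2).
R1 ← R1 − 1/4·R2.
R3 ← R3 − 1/2·R2.
Rank is 2 with 3 unknowns, leaving x_3 free.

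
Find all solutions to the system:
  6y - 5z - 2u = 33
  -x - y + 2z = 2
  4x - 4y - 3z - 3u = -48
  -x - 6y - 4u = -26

Row-reduce the augmented matrix:
Swap R1 and R2.
R1 ← R1 / (-1).
R3 ← R3 − 4·R1.
R4 ← R4 + 1·R1.
R2 ← R2 / (6).
R1 ← R1 − 1·R2.
R3 ← R3 + 8·R2.
R4 ← R4 + 5·R2.
R3 ← R3 / (-5/3).
R1 ← R1 + 7/6·R3.
R2 ← R2 + 5/6·R3.
R4 ← R4 + 37/6·R3.
R4 ← R4 / (153/10).
R1 ← R1 − 43/10·R4.
R2 ← R2 − 5/2·R4.
R3 ← R3 − 17/5·R4.
Reading off the reduced rows gives x = -6, y = 6, z = 1, u = -1.

x = -6, y = 6, z = 1, u = -1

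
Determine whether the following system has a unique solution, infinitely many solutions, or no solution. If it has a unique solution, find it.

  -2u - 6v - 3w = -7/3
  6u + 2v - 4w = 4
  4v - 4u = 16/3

u = -1/3, v = 1, w = -1

Row-reduce the augmented matrix:
R1 ← R1 / (-2).
R2 ← R2 − 6·R1.
R3 ← R3 + 4·R1.
R2 ← R2 / (-16).
R1 ← R1 − 3·R2.
R3 ← R3 − 16·R2.
R3 ← R3 / (-7).
R1 ← R1 + 15/16·R3.
R2 ← R2 − 13/16·R3.
Reading off the reduced rows gives u = -1/3, v = 1, w = -1.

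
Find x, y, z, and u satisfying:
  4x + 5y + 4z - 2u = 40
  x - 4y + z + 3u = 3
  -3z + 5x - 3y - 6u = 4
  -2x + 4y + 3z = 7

Row-reduce the augmented matrix:
R1 ← R1 / (4).
R2 ← R2 − 1·R1.
R3 ← R3 − 5·R1.
R4 ← R4 + 2·R1.
R2 ← R2 / (-21/4).
R1 ← R1 − 5/4·R2.
R3 ← R3 + 37/4·R2.
R4 ← R4 − 13/2·R2.
R3 ← R3 / (-8).
R1 ← R1 − 1·R3.
R4 ← R4 − 5·R3.
R4 ← R4 / (-65/24).
R1 ← R1 + 7/8·R4.
R2 ← R2 + 2/3·R4.
R3 ← R3 − 29/24·R4.
Reading off the reduced rows gives x = 5, y = 2, z = 3, u = 1.

x = 5, y = 2, z = 3, u = 1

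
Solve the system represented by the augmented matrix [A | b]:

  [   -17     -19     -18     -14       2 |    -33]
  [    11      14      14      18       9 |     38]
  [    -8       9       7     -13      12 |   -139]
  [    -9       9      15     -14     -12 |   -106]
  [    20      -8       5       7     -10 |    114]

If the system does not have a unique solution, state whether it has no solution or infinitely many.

Row-reduce the augmented matrix:
R1 ← R1 / (-17).
R2 ← R2 − 11·R1.
R3 ← R3 + 8·R1.
R4 ← R4 + 9·R1.
R5 ← R5 − 20·R1.
R2 ← R2 / (29/17).
R1 ← R1 − 19/17·R2.
R3 ← R3 − 305/17·R2.
R4 ← R4 − 324/17·R2.
R5 ← R5 + 516/17·R2.
R3 ← R3 / (-269/29).
R1 ← R1 + 14/29·R3.
R2 ← R2 − 40/29·R3.
R4 ← R4 + 51/29·R3.
R5 ← R5 − 745/29·R3.
R4 ← R4 / (-23521/269).
R1 ← R1 − 52/269·R4.
R2 ← R2 + 2608/269·R4.
R3 ← R3 − 2913/269·R4.
R5 ← R5 + 34586/269·R4.
R5 ← R5 / (1588097/23521).
R1 ← R1 + 48109/23521·R5.
R2 ← R2 − 87891/23521·R5.
R3 ← R3 + 72890/23521·R5.
R4 ← R4 − 29493/23521·R5.
Reading off the reduced rows gives x_1 = 2, x_2 = -3, x_3 = -1, x_4 = 5, x_5 = -2.

x_1 = 2, x_2 = -3, x_3 = -1, x_4 = 5, x_5 = -2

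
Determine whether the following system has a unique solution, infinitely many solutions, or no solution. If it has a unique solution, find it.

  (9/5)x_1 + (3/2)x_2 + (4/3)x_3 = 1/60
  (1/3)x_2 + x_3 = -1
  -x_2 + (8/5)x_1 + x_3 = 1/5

x_1 = 3/4, x_2 = 0, x_3 = -1

Row-reduce the augmented matrix:
R1 ← R1 / (9/5).
R3 ← R3 − 8/5·R1.
R2 ← R2 / (1/3).
R1 ← R1 − 5/6·R2.
R3 ← R3 + 7/3·R2.
R3 ← R3 / (184/27).
R1 ← R1 + 95/54·R3.
R2 ← R2 − 3·R3.
Reading off the reduced rows gives x_1 = 3/4, x_2 = 0, x_3 = -1.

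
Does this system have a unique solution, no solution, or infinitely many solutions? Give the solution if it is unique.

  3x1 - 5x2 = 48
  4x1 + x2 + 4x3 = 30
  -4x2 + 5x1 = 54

x1 = 6, x2 = -6, x3 = 3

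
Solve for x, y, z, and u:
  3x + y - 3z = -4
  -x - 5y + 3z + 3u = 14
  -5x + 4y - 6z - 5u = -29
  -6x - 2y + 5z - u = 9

Row-reduce the augmented matrix:
R1 ← R1 / (3).
R2 ← R2 + 1·R1.
R3 ← R3 + 5·R1.
R4 ← R4 + 6·R1.
R2 ← R2 / (-14/3).
R1 ← R1 − 1/3·R2.
R3 ← R3 − 17/3·R2.
R3 ← R3 / (-60/7).
R1 ← R1 + 6/7·R3.
R2 ← R2 + 3/7·R3.
R4 ← R4 + 1·R3.
R4 ← R4 / (-101/120).
R1 ← R1 − 7/20·R4.
R2 ← R2 + 23/40·R4.
R3 ← R3 − 19/120·R4.
Reading off the reduced rows gives x = 3, y = -4, z = 3, u = -4.

x = 3, y = -4, z = 3, u = -4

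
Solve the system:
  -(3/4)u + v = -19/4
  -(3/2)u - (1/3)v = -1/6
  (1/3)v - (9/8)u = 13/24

no solution

Row-reduce:
R1 ← R1 / (-3/4).
R2 ← R2 + 3/2·R1.
R3 ← R3 + 9/8·R1.
R2 ← R2 / (-7/3).
R1 ← R1 + 4/3·R2.
R3 ← R3 + 7/6·R2.
Row 3 reduces to 0 = 3, a contradiction. The system is inconsistent.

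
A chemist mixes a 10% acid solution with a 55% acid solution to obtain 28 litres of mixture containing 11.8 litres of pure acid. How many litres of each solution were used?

Let a = litres of solution A, b = litres of solution B.
  a + b = 28
  (11/20)b + (1/10)a = 59/5
From equation 1: a = 28 − b.
Substitute into equation 2 and solve: b = 20.
Then a = 8.

litres of solution A: 8, litres of solution B: 20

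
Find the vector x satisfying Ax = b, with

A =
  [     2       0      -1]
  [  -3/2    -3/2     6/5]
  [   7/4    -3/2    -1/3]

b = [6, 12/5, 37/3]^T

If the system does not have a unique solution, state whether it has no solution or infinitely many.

Row-reduce the augmented matrix:
R1 ← R1 / (2).
R2 ← R2 + 3/2·R1.
R3 ← R3 − 7/4·R1.
R2 ← R2 / (-3/2).
R3 ← R3 + 3/2·R2.
R3 ← R3 / (11/120).
R1 ← R1 + 1/2·R3.
R2 ← R2 + 3/10·R3.
Reading off the reduced rows gives x_1 = 4, x_2 = -4, x_3 = 2.

x_1 = 4, x_2 = -4, x_3 = 2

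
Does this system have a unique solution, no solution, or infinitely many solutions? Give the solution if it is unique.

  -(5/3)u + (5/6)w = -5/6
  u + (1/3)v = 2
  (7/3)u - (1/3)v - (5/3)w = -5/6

no solution

Row-reduce:
R1 ← R1 / (-5/3).
R2 ← R2 − 1·R1.
R3 ← R3 − 7/3·R1.
R2 ← R2 / (1/3).
R3 ← R3 + 1/3·R2.
Row 3 reduces to 0 = -1/2, a contradiction. The system is inconsistent.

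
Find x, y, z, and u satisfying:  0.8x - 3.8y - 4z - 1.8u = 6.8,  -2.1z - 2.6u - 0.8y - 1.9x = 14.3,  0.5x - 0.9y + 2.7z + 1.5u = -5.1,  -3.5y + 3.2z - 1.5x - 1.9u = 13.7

x = -3, y = -1, z = 0, u = -3

Row-reduce the augmented matrix:
R1 ← R1 / (4/5).
R2 ← R2 + 19/10·R1.
R3 ← R3 − 1/2·R1.
R4 ← R4 + 3/2·R1.
R2 ← R2 / (-393/40).
R1 ← R1 + 19/4·R2.
R3 ← R3 − 59/40·R2.
R4 ← R4 + 85/8·R2.
R3 ← R3 / (6796/1965).
R1 ← R1 − 239/393·R3.
R2 ← R2 − 464/393·R3.
R4 ← R4 − 32401/3930·R3.
R4 ← R4 / (-55637/33980).
R1 ← R1 − 2697/3398·R4.
R2 ← R2 − 265/1699·R4.
R3 ← R3 − 1565/3398·R4.
Reading off the reduced rows gives x = -3, y = -1, z = 0, u = -3.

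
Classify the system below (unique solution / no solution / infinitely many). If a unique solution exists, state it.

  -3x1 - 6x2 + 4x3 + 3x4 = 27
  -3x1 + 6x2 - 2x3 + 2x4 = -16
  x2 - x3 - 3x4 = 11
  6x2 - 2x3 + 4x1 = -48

x1 = -6, x2 = -4, x3 = 0, x4 = -5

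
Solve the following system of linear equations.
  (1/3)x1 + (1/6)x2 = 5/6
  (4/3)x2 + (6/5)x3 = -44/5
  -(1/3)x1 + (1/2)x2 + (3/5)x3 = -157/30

infinitely many solutions

Row-reduce:
R1 ← R1 / (1/3).
R3 ← R3 + 1/3·R1.
R2 ← R2 / (4/3).
R1 ← R1 − 1/2·R2.
R3 ← R3 − 2/3·R2.
Rank is 2 with 3 unknowns, leaving x3 free.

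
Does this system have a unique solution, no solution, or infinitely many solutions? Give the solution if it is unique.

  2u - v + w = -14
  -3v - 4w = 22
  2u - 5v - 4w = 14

Row-reduce the augmented matrix:
R1 ← R1 / (2).
R3 ← R3 − 2·R1.
R2 ← R2 / (-3).
R1 ← R1 + 1/2·R2.
R3 ← R3 + 4·R2.
R3 ← R3 / (1/3).
R1 ← R1 − 7/6·R3.
R2 ← R2 − 4/3·R3.
Reading off the reduced rows gives u = -6, v = -2, w = -4.

u = -6, v = -2, w = -4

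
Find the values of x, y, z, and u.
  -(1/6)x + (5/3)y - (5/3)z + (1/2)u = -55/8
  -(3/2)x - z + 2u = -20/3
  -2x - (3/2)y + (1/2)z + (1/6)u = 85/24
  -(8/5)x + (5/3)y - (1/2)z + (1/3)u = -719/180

Row-reduce the augmented matrix:
R1 ← R1 / (-1/6).
R2 ← R2 + 3/2·R1.
R3 ← R3 + 2·R1.
R4 ← R4 + 8/5·R1.
R2 ← R2 / (-15).
R1 ← R1 + 10·R2.
R3 ← R3 + 43/2·R2.
R4 ← R4 + 43/3·R2.
R3 ← R3 / (13/30).
R1 ← R1 − 2/3·R3.
R2 ← R2 + 14/15·R3.
R4 ← R4 − 191/90·R3.
R4 ← R4 / (20923/2340).
R1 ← R1 − 83/39·R4.
R2 ← R2 + 365/78·R4.
R3 ← R3 + 135/26·R4.
Reading off the reduced rows gives x = -1/3, y = -5/3, z = 5/3, u = -11/4.

x = -1/3, y = -5/3, z = 5/3, u = -11/4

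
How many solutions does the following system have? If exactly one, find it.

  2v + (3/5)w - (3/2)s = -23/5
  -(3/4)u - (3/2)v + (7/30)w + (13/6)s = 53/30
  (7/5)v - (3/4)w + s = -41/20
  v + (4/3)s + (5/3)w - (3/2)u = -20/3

Row-reduce:
Swap R1 and R2.
R1 ← R1 / (-3/4).
R4 ← R4 + 3/2·R1.
R2 ← R2 / (2).
R1 ← R1 − 2·R2.
R3 ← R3 − 7/5·R2.
R4 ← R4 − 4·R2.
R3 ← R3 / (-117/100).
R1 ← R1 + 41/45·R3.
R2 ← R2 − 3/10·R3.
Row 4 reduces to 0 = -1, a contradiction. The system is inconsistent.

no solution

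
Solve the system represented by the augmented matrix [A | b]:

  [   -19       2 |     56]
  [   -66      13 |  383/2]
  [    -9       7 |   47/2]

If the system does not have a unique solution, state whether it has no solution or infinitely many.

x_1 = -3, x_2 = -1/2

Row-reduce the augmented matrix:
R1 ← R1 / (-19).
R2 ← R2 + 66·R1.
R3 ← R3 + 9·R1.
R2 ← R2 / (115/19).
R1 ← R1 + 2/19·R2.
R3 ← R3 − 115/19·R2.
R3 reduces to 0 = 0, so the extra equation is consistent.
Reading off the reduced rows gives x_1 = -3, x_2 = -1/2.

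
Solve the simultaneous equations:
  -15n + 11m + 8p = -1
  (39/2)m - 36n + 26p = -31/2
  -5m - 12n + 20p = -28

no solution

Row-reduce:
R1 ← R1 / (11).
R2 ← R2 − 39/2·R1.
R3 ← R3 + 5·R1.
R2 ← R2 / (-207/22).
R1 ← R1 + 15/11·R2.
R3 ← R3 + 207/11·R2.
Row 3 reduces to 0 = -1, a contradiction. The system is inconsistent.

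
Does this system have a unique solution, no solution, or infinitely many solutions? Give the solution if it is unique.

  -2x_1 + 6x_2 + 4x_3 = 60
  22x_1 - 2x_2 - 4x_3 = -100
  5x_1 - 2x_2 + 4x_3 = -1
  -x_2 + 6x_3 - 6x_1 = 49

x_1 = -3, x_2 = 5, x_3 = 6

Row-reduce the augmented matrix:
R1 ← R1 / (-2).
R2 ← R2 − 22·R1.
R3 ← R3 − 5·R1.
R4 ← R4 + 6·R1.
R2 ← R2 / (64).
R1 ← R1 + 3·R2.
R3 ← R3 − 13·R2.
R4 ← R4 + 19·R2.
R3 ← R3 / (47/8).
R1 ← R1 + 1/8·R3.
R2 ← R2 − 5/8·R3.
R4 ← R4 − 47/8·R3.
R4 reduces to 0 = 0, so the extra equation is consistent.
Reading off the reduced rows gives x_1 = -3, x_2 = 5, x_3 = 6.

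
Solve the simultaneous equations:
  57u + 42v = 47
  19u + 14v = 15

Row-reduce:
R1 ← R1 / (57).
R2 ← R2 − 19·R1.
Row 2 reduces to 0 = -2/3, a contradiction. The system is inconsistent.

no solution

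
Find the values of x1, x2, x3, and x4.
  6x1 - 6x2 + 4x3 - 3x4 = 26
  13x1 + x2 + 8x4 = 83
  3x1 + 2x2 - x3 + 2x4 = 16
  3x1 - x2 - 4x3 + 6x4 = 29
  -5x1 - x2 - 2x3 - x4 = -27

Row-reduce the augmented matrix:
R1 ← R1 / (6).
R2 ← R2 − 13·R1.
R3 ← R3 − 3·R1.
R4 ← R4 − 3·R1.
R5 ← R5 + 5·R1.
R2 ← R2 / (14).
R1 ← R1 + 1·R2.
R3 ← R3 − 5·R2.
R4 ← R4 − 2·R2.
R5 ← R5 + 6·R2.
R3 ← R3 / (2/21).
R1 ← R1 − 1/21·R3.
R2 ← R2 + 13/21·R3.
R4 ← R4 + 100/21·R3.
R5 ← R5 + 50/21·R3.
R4 ← R4 / (-157/2).
R1 ← R1 − 11/8·R4.
R2 ← R2 + 79/8·R4.
R3 ← R3 + 141/8·R4.
R5 ← R5 + 157/4·R4.
R5 reduces to 0 = 0, so the extra equation is consistent.
Reading off the reduced rows gives x1 = 4, x2 = -1, x3 = 2, x4 = 4.

x1 = 4, x2 = -1, x3 = 2, x4 = 4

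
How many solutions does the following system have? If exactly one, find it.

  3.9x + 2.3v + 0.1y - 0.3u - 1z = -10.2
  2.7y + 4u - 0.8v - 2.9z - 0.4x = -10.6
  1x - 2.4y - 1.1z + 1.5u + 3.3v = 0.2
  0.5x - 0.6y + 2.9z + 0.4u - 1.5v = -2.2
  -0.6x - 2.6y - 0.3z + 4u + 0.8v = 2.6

x = -2, y = -4, z = -2, u = -2, v = -2

Row-reduce the augmented matrix:
R1 ← R1 / (39/10).
R2 ← R2 + 2/5·R1.
R3 ← R3 − 1·R1.
R4 ← R4 − 1/2·R1.
R5 ← R5 + 3/5·R1.
R2 ← R2 / (1057/390).
R1 ← R1 − 1/39·R2.
R3 ← R3 + 473/195·R2.
R4 ← R4 + 239/390·R2.
R5 ← R5 + 168/65·R2.
R3 ← R3 / (-37321/10570).
R1 ← R1 + 241/1057·R3.
R2 ← R2 + 1171/1057·R3.
R4 ← R4 − 12416/5285·R3.
R5 ← R5 + 5009/1510·R3.
R4 ← R4 / (354461/74642).
R1 ← R1 + 16634/37321·R4.
R2 ← R2 + 5407/37321·R4.
R3 ← R3 + 54217/37321·R4.
R5 ← R5 − 1089803/373210·R4.
R5 ← R5 / (-20846963/17723050).
R1 ← R1 − 726574/1772305·R5.
R2 ← R2 + 1619873/1772305·R5.
R3 ← R3 + 1353703/1772305·R5.
R4 ← R4 + 169824/1772305·R5.
Reading off the reduced rows gives x = -2, y = -4, z = -2, u = -2, v = -2.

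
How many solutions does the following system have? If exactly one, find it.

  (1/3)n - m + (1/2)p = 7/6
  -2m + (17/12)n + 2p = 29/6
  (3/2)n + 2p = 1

no solution

Row-reduce:
R1 ← R1 / (-1).
R2 ← R2 + 2·R1.
R2 ← R2 / (3/4).
R1 ← R1 + 1/3·R2.
R3 ← R3 − 3/2·R2.
Row 3 reduces to 0 = -4, a contradiction. The system is inconsistent.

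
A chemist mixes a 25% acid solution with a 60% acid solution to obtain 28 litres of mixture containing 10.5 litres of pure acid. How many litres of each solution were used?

Let a = litres of solution A, b = litres of solution B.
  a + b = 28
  (1/4)a + (3/5)b = 21/2
Row-reduce the augmented matrix:
R2 ← R2 − 1/4·R1.
R2 ← R2 / (7/20).
R1 ← R1 − 1·R2.
Reading off the reduced rows gives a = 18, b = 10.

litres of solution A: 18, litres of solution B: 10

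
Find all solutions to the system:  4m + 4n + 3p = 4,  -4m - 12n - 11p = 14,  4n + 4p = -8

no solution

Row-reduce:
R1 ← R1 / (4).
R2 ← R2 + 4·R1.
R2 ← R2 / (-8).
R1 ← R1 − 1·R2.
R3 ← R3 − 4·R2.
Row 3 reduces to 0 = 1, a contradiction. The system is inconsistent.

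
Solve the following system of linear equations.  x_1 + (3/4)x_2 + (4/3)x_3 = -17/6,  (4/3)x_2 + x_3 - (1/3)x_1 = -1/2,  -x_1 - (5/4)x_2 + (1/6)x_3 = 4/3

Row-reduce the augmented matrix:
R2 ← R2 + 1/3·R1.
R3 ← R3 + 1·R1.
R2 ← R2 / (19/12).
R1 ← R1 − 3/4·R2.
R3 ← R3 + 1/2·R2.
R3 ← R3 / (223/114).
R1 ← R1 − 37/57·R3.
R2 ← R2 − 52/57·R3.
Reading off the reduced rows gives x_1 = -3/2, x_2 = 0, x_3 = -1.

x_1 = -3/2, x_2 = 0, x_3 = -1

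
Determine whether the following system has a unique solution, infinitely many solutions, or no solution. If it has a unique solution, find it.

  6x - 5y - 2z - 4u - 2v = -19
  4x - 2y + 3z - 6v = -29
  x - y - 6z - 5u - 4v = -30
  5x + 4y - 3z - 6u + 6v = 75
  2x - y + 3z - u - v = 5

Row-reduce the augmented matrix:
R1 ← R1 / (6).
R2 ← R2 − 4·R1.
R3 ← R3 − 1·R1.
R4 ← R4 − 5·R1.
R5 ← R5 − 2·R1.
R2 ← R2 / (4/3).
R1 ← R1 + 5/6·R2.
R3 ← R3 + 1/6·R2.
R4 ← R4 − 49/6·R2.
R5 ← R5 − 2/3·R2.
R3 ← R3 / (-41/8).
R1 ← R1 − 19/8·R3.
R2 ← R2 − 13/4·R3.
R4 ← R4 + 223/8·R3.
R5 ← R5 − 3/2·R3.
R4 ← R4 / (113/41).
R1 ← R1 + 35/41·R4.
R2 ← R2 + 22/41·R4.
R3 ← R3 − 32/41·R4.
R5 ← R5 + 89/41·R4.
R5 ← R5 / (5369/113).
R1 ← R1 − 1488/113·R5.
R2 ← R2 − 606/113·R5.
R3 ← R3 + 1806/113·R5.
R4 ← R4 − 2434/113·R5.
Reading off the reduced rows gives x = 2, y = 5, z = 3, u = -3, v = 6.

x = 2, y = 5, z = 3, u = -3, v = 6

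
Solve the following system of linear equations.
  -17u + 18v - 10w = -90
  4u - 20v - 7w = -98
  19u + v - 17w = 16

u = 6, v = 4, w = 6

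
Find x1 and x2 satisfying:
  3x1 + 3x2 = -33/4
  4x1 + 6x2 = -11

x1 = -11/4, x2 = 0

Row-reduce the augmented matrix:
R1 ← R1 / (3).
R2 ← R2 − 4·R1.
R2 ← R2 / (2).
R1 ← R1 − 1·R2.
Reading off the reduced rows gives x1 = -11/4, x2 = 0.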